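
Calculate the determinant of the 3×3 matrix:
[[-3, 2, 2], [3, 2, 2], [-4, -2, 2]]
-48

Expansion along first row:
det = -3·det([[2,2],[-2,2]]) - 2·det([[3,2],[-4,2]]) + 2·det([[3,2],[-4,-2]])
    = -3·(2·2 - 2·-2) - 2·(3·2 - 2·-4) + 2·(3·-2 - 2·-4)
    = -3·8 - 2·14 + 2·2
    = -24 + -28 + 4 = -48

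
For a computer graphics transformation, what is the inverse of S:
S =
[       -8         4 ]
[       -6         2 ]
det(S) = 8
S⁻¹ =
[      1/4      -1/2 ]
[      3/4        -1 ]

For a 2×2 matrix S = [[a, b], [c, d]] with det(S) ≠ 0, S⁻¹ = (1/det(S)) * [[d, -b], [-c, a]].
det(S) = (-8)*(2) - (4)*(-6) = -16 + 24 = 8.
S⁻¹ = (1/8) * [[2, -4], [6, -8]].
Dividing each entry by 8 and reducing:
S⁻¹ =
[      1/4      -1/2 ]
[      3/4        -1 ]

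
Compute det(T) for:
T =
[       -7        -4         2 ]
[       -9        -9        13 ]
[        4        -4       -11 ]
det(T) = -725

Expand along row 0 (cofactor expansion): det(T) = a*(e*i - f*h) - b*(d*i - f*g) + c*(d*h - e*g), where the 3×3 is [[a, b, c], [d, e, f], [g, h, i]].
Minor M_00 = (-9)*(-11) - (13)*(-4) = 99 + 52 = 151.
Minor M_01 = (-9)*(-11) - (13)*(4) = 99 - 52 = 47.
Minor M_02 = (-9)*(-4) - (-9)*(4) = 36 + 36 = 72.
det(T) = (-7)*(151) - (-4)*(47) + (2)*(72) = -1057 + 188 + 144 = -725.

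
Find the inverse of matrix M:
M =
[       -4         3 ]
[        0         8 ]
det(M) = -32
M⁻¹ =
[     -1/4      3/32 ]
[        0       1/8 ]

For a 2×2 matrix M = [[a, b], [c, d]] with det(M) ≠ 0, M⁻¹ = (1/det(M)) * [[d, -b], [-c, a]].
det(M) = (-4)*(8) - (3)*(0) = -32 - 0 = -32.
M⁻¹ = (1/-32) * [[8, -3], [0, -4]].
Dividing each entry by -32 and reducing:
M⁻¹ =
[     -1/4      3/32 ]
[        0       1/8 ]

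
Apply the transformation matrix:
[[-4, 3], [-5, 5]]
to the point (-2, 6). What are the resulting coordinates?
(26, 40)

Matrix multiplication:
[[-4, 3], [-5, 5]] × [-2, 6]ᵀ
= [-4×-2 + 3×6, -5×-2 + 5×6]ᵀ
= [26.0000, 40.0000]ᵀ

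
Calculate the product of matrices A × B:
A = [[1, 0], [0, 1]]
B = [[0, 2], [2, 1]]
[[0, 2], [2, 1]]

Matrix multiplication:
C[0][0] = 1×0 + 0×2 = 0
C[0][1] = 1×2 + 0×1 = 2
C[1][0] = 0×0 + 1×2 = 2
C[1][1] = 0×2 + 1×1 = 1
Result: [[0, 2], [2, 1]]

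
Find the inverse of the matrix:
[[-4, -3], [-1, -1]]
[[-1, 3], [1, -4]]

For [[a,b],[c,d]], inverse = (1/det)·[[d,-b],[-c,a]]
det = -4·-1 - -3·-1 = 1
Inverse = (1/1)·[[-1, 3], [1, -4]]
        = [[-1, 3], [1, -4]]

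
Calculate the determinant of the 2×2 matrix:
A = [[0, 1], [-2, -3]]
2

For A = [[a, b], [c, d]], det(A) = a*d - b*c.
det(A) = (0)*(-3) - (1)*(-2) = 0 - -2 = 2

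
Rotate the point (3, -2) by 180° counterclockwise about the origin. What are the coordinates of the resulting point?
(-3, 2)

Rotation matrix R(θ) = [[cos θ, -sin θ], [sin θ, cos θ]]; for θ = 180°:
R = [[-1, 0], [0, -1]]
Result: R × [3, -2]ᵀ = [-1·3 + (0)·-2, 0·3 + (-1)·-2]ᵀ = (-3, 2)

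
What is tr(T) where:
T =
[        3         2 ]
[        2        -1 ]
tr(T) = 3 - 1 = 2

The trace of a square matrix is the sum of its diagonal entries.
Diagonal entries of T: T[0][0] = 3, T[1][1] = -1.
tr(T) = 3 - 1 = 2.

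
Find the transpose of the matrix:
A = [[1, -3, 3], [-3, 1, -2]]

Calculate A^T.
[[1, -3], [-3, 1], [3, -2]]

The transpose sends entry (i,j) to (j,i); rows become columns.
Row 0 of A: [1, -3, 3] -> column 0 of A^T.
Row 1 of A: [-3, 1, -2] -> column 1 of A^T.
A^T = [[1, -3], [-3, 1], [3, -2]]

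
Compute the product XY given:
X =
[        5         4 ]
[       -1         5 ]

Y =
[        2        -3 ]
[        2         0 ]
XY =
[       18       -15 ]
[        8         3 ]

Matrix multiplication: (XY)[i][j] = sum over k of X[i][k] * Y[k][j].
  (XY)[0][0] = (5)*(2) + (4)*(2) = 18
  (XY)[0][1] = (5)*(-3) + (4)*(0) = -15
  (XY)[1][0] = (-1)*(2) + (5)*(2) = 8
  (XY)[1][1] = (-1)*(-3) + (5)*(0) = 3
XY =
[       18       -15 ]
[        8         3 ]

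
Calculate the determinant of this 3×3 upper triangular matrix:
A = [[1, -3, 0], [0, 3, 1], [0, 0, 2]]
6

The determinant of a triangular matrix is the product of its diagonal entries (the off-diagonal entries above the diagonal do not affect it).
det(A) = (1) * (3) * (2) = 6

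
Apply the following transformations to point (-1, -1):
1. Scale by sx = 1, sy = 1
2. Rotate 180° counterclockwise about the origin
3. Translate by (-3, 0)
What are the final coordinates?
(-2, 1)

Step 1: Scale → (-1, -1)
Step 2: Rotate 180° → (1, 1)
Step 3: Translate → (-2, 1)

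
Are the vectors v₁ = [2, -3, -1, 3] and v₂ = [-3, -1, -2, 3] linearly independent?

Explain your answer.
Yes, linearly independent

Two vectors are linearly dependent iff one is a scalar multiple of the other.
No single scalar k satisfies v₂ = k·v₁ (the ratios of corresponding entries disagree), so v₁ and v₂ are linearly independent.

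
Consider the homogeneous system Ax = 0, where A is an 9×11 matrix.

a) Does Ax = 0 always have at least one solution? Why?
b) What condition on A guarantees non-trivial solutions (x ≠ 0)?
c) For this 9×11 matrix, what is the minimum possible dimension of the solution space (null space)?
a) Yes, x = 0 is always a solution. b) When A has linearly dependent columns (rank < n). c) Minimum nullity = 2.

a) x = 0 satisfies A·0 = 0, so the zero vector is always a solution.
b) Non-trivial solutions exist iff the columns of A are linearly dependent, equivalently rank(A) < n (the number of columns).
c) By rank-nullity, rank(A) + nullity(A) = n = 11. Since A has only 9 rows, rank(A) ≤ 9, so nullity(A) ≥ 11 - 9 = 2.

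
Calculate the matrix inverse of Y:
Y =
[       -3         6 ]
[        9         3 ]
det(Y) = -63
Y⁻¹ =
[    -1/21      2/21 ]
[      1/7      1/21 ]

For a 2×2 matrix Y = [[a, b], [c, d]] with det(Y) ≠ 0, Y⁻¹ = (1/det(Y)) * [[d, -b], [-c, a]].
det(Y) = (-3)*(3) - (6)*(9) = -9 - 54 = -63.
Y⁻¹ = (1/-63) * [[3, -6], [-9, -3]].
Dividing each entry by -63 and reducing:
Y⁻¹ =
[    -1/21      2/21 ]
[      1/7      1/21 ]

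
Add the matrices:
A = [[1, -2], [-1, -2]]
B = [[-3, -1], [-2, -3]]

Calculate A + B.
[[-2, -3], [-3, -5]]

Add corresponding elements:
(1)+(-3)=-2
(-2)+(-1)=-3
(-1)+(-2)=-3
(-2)+(-3)=-5
A + B = [[-2, -3], [-3, -5]]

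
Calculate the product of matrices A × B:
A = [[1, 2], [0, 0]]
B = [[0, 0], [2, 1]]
[[4, 2], [0, 0]]

Matrix multiplication:
C[0][0] = 1×0 + 2×2 = 4
C[0][1] = 1×0 + 2×1 = 2
C[1][0] = 0×0 + 0×2 = 0
C[1][1] = 0×0 + 0×1 = 0
Result: [[4, 2], [0, 0]]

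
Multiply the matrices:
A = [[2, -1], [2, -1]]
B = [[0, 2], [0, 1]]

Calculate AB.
[[0, 3], [0, 3]]

Each entry (i,j) of AB = sum over k of A[i][k]*B[k][j].
(AB)[0][0] = (2)*(0) + (-1)*(0) = 0
(AB)[0][1] = (2)*(2) + (-1)*(1) = 3
(AB)[1][0] = (2)*(0) + (-1)*(0) = 0
(AB)[1][1] = (2)*(2) + (-1)*(1) = 3
AB = [[0, 3], [0, 3]]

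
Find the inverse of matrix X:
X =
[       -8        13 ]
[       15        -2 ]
det(X) = -179
X⁻¹ =
[    2/179    13/179 ]
[   15/179     8/179 ]

For a 2×2 matrix X = [[a, b], [c, d]] with det(X) ≠ 0, X⁻¹ = (1/det(X)) * [[d, -b], [-c, a]].
det(X) = (-8)*(-2) - (13)*(15) = 16 - 195 = -179.
X⁻¹ = (1/-179) * [[-2, -13], [-15, -8]].
Dividing each entry by -179 and reducing:
X⁻¹ =
[    2/179    13/179 ]
[   15/179     8/179 ]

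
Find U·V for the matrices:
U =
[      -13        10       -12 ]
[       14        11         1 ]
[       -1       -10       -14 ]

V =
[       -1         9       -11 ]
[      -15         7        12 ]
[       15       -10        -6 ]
UV =
[     -317        73       335 ]
[     -164       193       -28 ]
[      -59        61       -25 ]

Matrix multiplication: (UV)[i][j] = sum over k of U[i][k] * V[k][j].
  (UV)[0][0] = (-13)*(-1) + (10)*(-15) + (-12)*(15) = -317
  (UV)[0][1] = (-13)*(9) + (10)*(7) + (-12)*(-10) = 73
  (UV)[0][2] = (-13)*(-11) + (10)*(12) + (-12)*(-6) = 335
  (UV)[1][0] = (14)*(-1) + (11)*(-15) + (1)*(15) = -164
  (UV)[1][1] = (14)*(9) + (11)*(7) + (1)*(-10) = 193
  (UV)[1][2] = (14)*(-11) + (11)*(12) + (1)*(-6) = -28
  (UV)[2][0] = (-1)*(-1) + (-10)*(-15) + (-14)*(15) = -59
  (UV)[2][1] = (-1)*(9) + (-10)*(7) + (-14)*(-10) = 61
  (UV)[2][2] = (-1)*(-11) + (-10)*(12) + (-14)*(-6) = -25
UV =
[     -317        73       335 ]
[     -164       193       -28 ]
[      -59        61       -25 ]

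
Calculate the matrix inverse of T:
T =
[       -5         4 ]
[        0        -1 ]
det(T) = 5
T⁻¹ =
[     -1/5      -4/5 ]
[        0        -1 ]

For a 2×2 matrix T = [[a, b], [c, d]] with det(T) ≠ 0, T⁻¹ = (1/det(T)) * [[d, -b], [-c, a]].
det(T) = (-5)*(-1) - (4)*(0) = 5 - 0 = 5.
T⁻¹ = (1/5) * [[-1, -4], [0, -5]].
Dividing each entry by 5 and reducing:
T⁻¹ =
[     -1/5      -4/5 ]
[        0        -1 ]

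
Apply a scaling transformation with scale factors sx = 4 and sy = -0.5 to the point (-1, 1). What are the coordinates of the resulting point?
(-4, -0.5)

Scaling matrix:
[[4, 0], [0, -0.50]]
Result: (-1 × 4, 1 × -0.5) = (-4, -0.5)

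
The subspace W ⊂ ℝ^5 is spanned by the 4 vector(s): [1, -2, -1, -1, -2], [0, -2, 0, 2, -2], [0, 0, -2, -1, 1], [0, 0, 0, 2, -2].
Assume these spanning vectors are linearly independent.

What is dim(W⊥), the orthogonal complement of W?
dim(W⊥) = 1

For any subspace W of ℝ^n, dim(W) + dim(W⊥) = n (the whole-space dimension).
Here the given 4 vectors are linearly independent, so dim(W) = 4.
Thus dim(W⊥) = n - dim(W) = 5 - 4 = 1.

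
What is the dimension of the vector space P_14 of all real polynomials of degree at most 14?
Dimension = 15

A polynomial of degree at most 14 can be written as a₀ + a₁x + a₂x² + … + a_14x^14, with 15 free coefficients a₀, …, a_14.
The set {1, x, x², …, x^14} is a basis: it spans P_14 (every such polynomial is a linear combination of these) and is linearly independent (a polynomial is zero iff all its coefficients are zero).
Therefore dim(P_14) = 14 + 1 = 15.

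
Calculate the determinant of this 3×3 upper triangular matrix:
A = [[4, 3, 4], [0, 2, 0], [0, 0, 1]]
8

The determinant of a triangular matrix is the product of its diagonal entries (the off-diagonal entries above the diagonal do not affect it).
det(A) = (4) * (2) * (1) = 8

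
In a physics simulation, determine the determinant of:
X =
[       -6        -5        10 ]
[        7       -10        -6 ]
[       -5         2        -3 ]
det(X) = -867

Expand along row 0 (cofactor expansion): det(X) = a*(e*i - f*h) - b*(d*i - f*g) + c*(d*h - e*g), where the 3×3 is [[a, b, c], [d, e, f], [g, h, i]].
Minor M_00 = (-10)*(-3) - (-6)*(2) = 30 + 12 = 42.
Minor M_01 = (7)*(-3) - (-6)*(-5) = -21 - 30 = -51.
Minor M_02 = (7)*(2) - (-10)*(-5) = 14 - 50 = -36.
det(X) = (-6)*(42) - (-5)*(-51) + (10)*(-36) = -252 - 255 - 360 = -867.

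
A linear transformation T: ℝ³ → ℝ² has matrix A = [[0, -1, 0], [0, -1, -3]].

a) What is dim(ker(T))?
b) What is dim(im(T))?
dim(ker) = 1, dim(im) = 2

The two rows are not scalar multiples of one another (no single k satisfies row 2 = k × row 1), so they are linearly independent.
Thus rank(A) = 2.
dim(im(T)) = rank(A) = 2.
By the rank-nullity theorem applied to T: ℝ³ → ℝ², rank(A) + nullity(A) = 3 (the domain dimension), so dim(ker(T)) = 3 - 2 = 1.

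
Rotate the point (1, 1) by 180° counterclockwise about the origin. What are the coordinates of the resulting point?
(-1, -1)

Rotation matrix R(θ) = [[cos θ, -sin θ], [sin θ, cos θ]]; for θ = 180°:
R = [[-1, 0], [0, -1]]
Result: R × [1, 1]ᵀ = [-1·1 + (0)·1, 0·1 + (-1)·1]ᵀ = (-1, -1)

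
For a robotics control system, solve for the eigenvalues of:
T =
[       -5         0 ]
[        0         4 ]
λ = -5, 4

Solve det(T - λI) = 0. For a 2×2 matrix the characteristic equation is λ² - (trace)λ + det = 0.
trace(T) = a + d = -5 + 4 = -1.
det(T) = a*d - b*c = (-5)*(4) - (0)*(0) = -20 - 0 = -20.
Characteristic equation: λ² - (-1)λ + (-20) = 0.
Discriminant = (-1)² - 4*(-20) = 1 + 80 = 81.
λ = (-1 ± √81) / 2 = (-1 ± 9) / 2 = -5, 4.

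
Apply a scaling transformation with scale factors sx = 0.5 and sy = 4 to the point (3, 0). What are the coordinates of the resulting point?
(1.5, 0)

Scaling matrix:
[[0.50, 0], [0, 4]]
Result: (3 × 0.5, 0 × 4) = (1.5, 0)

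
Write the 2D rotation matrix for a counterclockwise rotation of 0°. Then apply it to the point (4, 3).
R = [[1, 0], [0, 1]]; R·(4, 3) = (4, 3)

Rotation matrix formula: R(θ) = [[cos θ, -sin θ], [sin θ, cos θ]]
For θ = 0°:
cos(0°) = 1
sin(0°) = 0
R = [[1, 0], [0, 1]]
Apply to (4, 3): [1·4 + (0)·3, 0·4 + 1·3] = (4, 3)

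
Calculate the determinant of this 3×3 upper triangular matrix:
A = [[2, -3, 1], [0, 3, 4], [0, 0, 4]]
24

The determinant of a triangular matrix is the product of its diagonal entries (the off-diagonal entries above the diagonal do not affect it).
det(A) = (2) * (3) * (4) = 24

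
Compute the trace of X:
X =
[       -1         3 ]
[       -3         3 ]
tr(X) = -1 + 3 = 2

The trace of a square matrix is the sum of its diagonal entries.
Diagonal entries of X: X[0][0] = -1, X[1][1] = 3.
tr(X) = -1 + 3 = 2.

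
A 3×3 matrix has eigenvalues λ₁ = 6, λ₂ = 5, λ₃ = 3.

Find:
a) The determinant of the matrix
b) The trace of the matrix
det = 90, trace = 14

Two standard eigenvalue identities:
- det(A) equals the product of the eigenvalues (counted with multiplicity).
- trace(A) equals the sum of the eigenvalues.
det(A) = (6)*(5)*(3) = 90.
trace(A) = 6 + 5 + 3 = 14.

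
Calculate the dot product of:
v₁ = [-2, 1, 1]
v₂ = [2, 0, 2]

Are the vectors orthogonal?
-2, No

The dot product is the sum of products of corresponding components.
v₁·v₂ = (-2)*(2) + (1)*(0) + (1)*(2) = -4 + 0 + 2 = -2.
Two vectors are orthogonal iff their dot product is 0; here the dot product is -2, so the vectors are not orthogonal.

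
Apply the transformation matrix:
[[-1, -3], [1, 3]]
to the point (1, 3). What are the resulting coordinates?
(-10, 10)

Matrix multiplication:
[[-1, -3], [1, 3]] × [1, 3]ᵀ
= [-1×1 + -3×3, 1×1 + 3×3]ᵀ
= [-10.0000, 10.0000]ᵀ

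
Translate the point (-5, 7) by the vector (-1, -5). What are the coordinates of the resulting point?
(-6, 2)

Translation by (-1, -5):
x' = -5 + -1 = -6
y' = 7 + -5 = 2
Homogeneous matrix: [[1, 0, -1], [0, 1, -5], [0, 0, 1]]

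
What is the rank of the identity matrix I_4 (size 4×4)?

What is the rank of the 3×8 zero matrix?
rank(I_4) = 4, rank(0) = 0

The identity I_4 has 4 columns that are the standard basis vectors e_1, …, e_4. These are linearly independent, so all 4 columns are pivots and rank(I_4) = 4.
The 3×8 zero matrix has every entry zero, so every row is the zero row and there are no pivots; rank(0) = 0.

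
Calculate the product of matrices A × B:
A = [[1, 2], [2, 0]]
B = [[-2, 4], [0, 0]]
[[-2, 4], [-4, 8]]

Matrix multiplication:
C[0][0] = 1×-2 + 2×0 = -2
C[0][1] = 1×4 + 2×0 = 4
C[1][0] = 2×-2 + 0×0 = -4
C[1][1] = 2×4 + 0×0 = 8
Result: [[-2, 4], [-4, 8]]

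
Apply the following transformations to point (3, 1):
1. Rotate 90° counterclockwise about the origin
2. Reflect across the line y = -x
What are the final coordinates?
(-3, 1)

Step 1: Rotate 90° → (-1, 3)
Step 2: Reflect across the line y = -x → (-3, 1)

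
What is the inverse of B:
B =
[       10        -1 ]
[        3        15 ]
det(B) = 153
B⁻¹ =
[     5/51     1/153 ]
[    -1/51    10/153 ]

For a 2×2 matrix B = [[a, b], [c, d]] with det(B) ≠ 0, B⁻¹ = (1/det(B)) * [[d, -b], [-c, a]].
det(B) = (10)*(15) - (-1)*(3) = 150 + 3 = 153.
B⁻¹ = (1/153) * [[15, 1], [-3, 10]].
Dividing each entry by 153 and reducing:
B⁻¹ =
[     5/51     1/153 ]
[    -1/51    10/153 ]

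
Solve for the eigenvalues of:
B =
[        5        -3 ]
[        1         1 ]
λ = 2, 4

Solve det(B - λI) = 0. For a 2×2 matrix the characteristic equation is λ² - (trace)λ + det = 0.
trace(B) = a + d = 5 + 1 = 6.
det(B) = a*d - b*c = (5)*(1) - (-3)*(1) = 5 + 3 = 8.
Characteristic equation: λ² - (6)λ + (8) = 0.
Discriminant = (6)² - 4*(8) = 36 - 32 = 4.
λ = (6 ± √4) / 2 = (6 ± 2) / 2 = 2, 4.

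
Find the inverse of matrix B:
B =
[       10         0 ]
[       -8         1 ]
det(B) = 10
B⁻¹ =
[     1/10         0 ]
[      4/5         1 ]

For a 2×2 matrix B = [[a, b], [c, d]] with det(B) ≠ 0, B⁻¹ = (1/det(B)) * [[d, -b], [-c, a]].
det(B) = (10)*(1) - (0)*(-8) = 10 - 0 = 10.
B⁻¹ = (1/10) * [[1, 0], [8, 10]].
Dividing each entry by 10 and reducing:
B⁻¹ =
[     1/10         0 ]
[      4/5         1 ]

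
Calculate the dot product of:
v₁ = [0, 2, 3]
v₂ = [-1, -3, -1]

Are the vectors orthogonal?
-9, No

The dot product is the sum of products of corresponding components.
v₁·v₂ = (0)*(-1) + (2)*(-3) + (3)*(-1) = 0 - 6 - 3 = -9.
Two vectors are orthogonal iff their dot product is 0; here the dot product is -9, so the vectors are not orthogonal.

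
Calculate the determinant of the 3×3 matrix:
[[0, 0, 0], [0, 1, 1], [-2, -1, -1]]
0

Expansion along first row:
det = 0·det([[1,1],[-1,-1]]) - 0·det([[0,1],[-2,-1]]) + 0·det([[0,1],[-2,-1]])
    = 0·(1·-1 - 1·-1) - 0·(0·-1 - 1·-2) + 0·(0·-1 - 1·-2)
    = 0·0 - 0·2 + 0·2
    = 0 + 0 + 0 = 0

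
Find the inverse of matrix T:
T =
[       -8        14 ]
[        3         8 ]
det(T) = -106
T⁻¹ =
[    -4/53      7/53 ]
[    3/106      4/53 ]

For a 2×2 matrix T = [[a, b], [c, d]] with det(T) ≠ 0, T⁻¹ = (1/det(T)) * [[d, -b], [-c, a]].
det(T) = (-8)*(8) - (14)*(3) = -64 - 42 = -106.
T⁻¹ = (1/-106) * [[8, -14], [-3, -8]].
Dividing each entry by -106 and reducing:
T⁻¹ =
[    -4/53      7/53 ]
[    3/106      4/53 ]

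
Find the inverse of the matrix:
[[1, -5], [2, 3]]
[[3/13, 5/13], [-2/13, 1/13]]

For [[a,b],[c,d]], inverse = (1/det)·[[d,-b],[-c,a]]
det = 1·3 - -5·2 = 13
Inverse = (1/13)·[[3, 5], [-2, 1]]
        = [[3/13, 5/13], [-2/13, 1/13]]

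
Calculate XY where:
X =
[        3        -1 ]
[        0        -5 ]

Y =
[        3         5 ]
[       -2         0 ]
XY =
[       11        15 ]
[       10         0 ]

Matrix multiplication: (XY)[i][j] = sum over k of X[i][k] * Y[k][j].
  (XY)[0][0] = (3)*(3) + (-1)*(-2) = 11
  (XY)[0][1] = (3)*(5) + (-1)*(0) = 15
  (XY)[1][0] = (0)*(3) + (-5)*(-2) = 10
  (XY)[1][1] = (0)*(5) + (-5)*(0) = 0
XY =
[       11        15 ]
[       10         0 ]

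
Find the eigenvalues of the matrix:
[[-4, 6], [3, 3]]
λ = -6 and λ = 5

Characteristic equation: det(A - λI) = 0
λ² - (trace)λ + (det) = 0
λ² - (-1)λ + (-30) = 0
λ² + 1λ - 30 = 0
Solving: λ = -6, 5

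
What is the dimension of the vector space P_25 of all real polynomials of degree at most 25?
Dimension = 26

A polynomial of degree at most 25 can be written as a₀ + a₁x + a₂x² + … + a_25x^25, with 26 free coefficients a₀, …, a_25.
The set {1, x, x², …, x^25} is a basis: it spans P_25 (every such polynomial is a linear combination of these) and is linearly independent (a polynomial is zero iff all its coefficients are zero).
Therefore dim(P_25) = 25 + 1 = 26.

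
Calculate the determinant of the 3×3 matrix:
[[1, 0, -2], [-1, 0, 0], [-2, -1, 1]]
-2

Expansion along first row:
det = 1·det([[0,0],[-1,1]]) - 0·det([[-1,0],[-2,1]]) + -2·det([[-1,0],[-2,-1]])
    = 1·(0·1 - 0·-1) - 0·(-1·1 - 0·-2) + -2·(-1·-1 - 0·-2)
    = 1·0 - 0·-1 + -2·1
    = 0 + 0 + -2 = -2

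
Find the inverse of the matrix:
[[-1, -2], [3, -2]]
[[-1/4, 1/4], [-3/8, -1/8]]

For [[a,b],[c,d]], inverse = (1/det)·[[d,-b],[-c,a]]
det = -1·-2 - -2·3 = 8
Inverse = (1/8)·[[-2, 2], [-3, -1]]
        = [[-1/4, 1/4], [-3/8, -1/8]]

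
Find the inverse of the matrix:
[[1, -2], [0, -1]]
[[1, -2], [0, -1]]

For [[a,b],[c,d]], inverse = (1/det)·[[d,-b],[-c,a]]
det = 1·-1 - -2·0 = -1
Inverse = (1/-1)·[[-1, 2], [0, 1]]
        = [[1, -2], [0, -1]]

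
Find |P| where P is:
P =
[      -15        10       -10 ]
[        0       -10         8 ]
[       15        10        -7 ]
det(P) = -150

Expand along row 0 (cofactor expansion): det(P) = a*(e*i - f*h) - b*(d*i - f*g) + c*(d*h - e*g), where the 3×3 is [[a, b, c], [d, e, f], [g, h, i]].
Minor M_00 = (-10)*(-7) - (8)*(10) = 70 - 80 = -10.
Minor M_01 = (0)*(-7) - (8)*(15) = 0 - 120 = -120.
Minor M_02 = (0)*(10) - (-10)*(15) = 0 + 150 = 150.
det(P) = (-15)*(-10) - (10)*(-120) + (-10)*(150) = 150 + 1200 - 1500 = -150.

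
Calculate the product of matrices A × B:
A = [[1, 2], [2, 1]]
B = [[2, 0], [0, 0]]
[[2, 0], [4, 0]]

Matrix multiplication:
C[0][0] = 1×2 + 2×0 = 2
C[0][1] = 1×0 + 2×0 = 0
C[1][0] = 2×2 + 1×0 = 4
C[1][1] = 2×0 + 1×0 = 0
Result: [[2, 0], [4, 0]]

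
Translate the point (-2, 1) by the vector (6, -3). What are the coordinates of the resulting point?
(4, -2)

Translation by (6, -3):
x' = -2 + 6 = 4
y' = 1 + -3 = -2
Homogeneous matrix: [[1, 0, 6], [0, 1, -3], [0, 0, 1]]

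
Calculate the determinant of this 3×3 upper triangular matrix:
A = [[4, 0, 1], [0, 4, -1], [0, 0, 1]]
16

The determinant of a triangular matrix is the product of its diagonal entries (the off-diagonal entries above the diagonal do not affect it).
det(A) = (4) * (4) * (1) = 16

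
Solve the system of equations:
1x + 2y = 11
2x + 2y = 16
x = 5, y = 3

Use elimination (row reduction):
Equation 1: 1x + 2y = 11.
Equation 2: 2x + 2y = 16.
Multiply Eq1 by 2 and Eq2 by 1: 2x + 4y = 22;  2x + 2y = 16.
Subtract: (-2)y = -6, so y = 3.
Back-substitute into Eq1: 1x + 2*(3) = 11, so x = 5.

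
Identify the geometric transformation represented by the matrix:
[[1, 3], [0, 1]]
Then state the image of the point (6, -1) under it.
horizontal shear with factor 3; image of (6, -1) is (3, -1)

The matrix [[1, k], [0, 1]] sends (x, y) to (x + 3y, y), leaving the y-coordinate fixed: a horizontal shear.
The matrix [[1, 3], [0, 1]] represents: horizontal shear with factor 3.
Applying it to (6, -1): [1·6 + 3·-1, 0·6 + 1·-1] = (3, -1).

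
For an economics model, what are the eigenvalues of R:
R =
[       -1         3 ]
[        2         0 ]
λ = -3, 2

Solve det(R - λI) = 0. For a 2×2 matrix the characteristic equation is λ² - (trace)λ + det = 0.
trace(R) = a + d = -1 + 0 = -1.
det(R) = a*d - b*c = (-1)*(0) - (3)*(2) = 0 - 6 = -6.
Characteristic equation: λ² - (-1)λ + (-6) = 0.
Discriminant = (-1)² - 4*(-6) = 1 + 24 = 25.
λ = (-1 ± √25) / 2 = (-1 ± 5) / 2 = -3, 2.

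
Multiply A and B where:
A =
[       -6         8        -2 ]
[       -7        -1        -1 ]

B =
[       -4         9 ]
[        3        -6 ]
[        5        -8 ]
AB =
[       38       -86 ]
[       20       -49 ]

Matrix multiplication: (AB)[i][j] = sum over k of A[i][k] * B[k][j].
  (AB)[0][0] = (-6)*(-4) + (8)*(3) + (-2)*(5) = 38
  (AB)[0][1] = (-6)*(9) + (8)*(-6) + (-2)*(-8) = -86
  (AB)[1][0] = (-7)*(-4) + (-1)*(3) + (-1)*(5) = 20
  (AB)[1][1] = (-7)*(9) + (-1)*(-6) + (-1)*(-8) = -49
AB =
[       38       -86 ]
[       20       -49 ]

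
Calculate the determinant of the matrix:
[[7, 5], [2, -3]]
-31

For a 2×2 matrix [[a, b], [c, d]], det = ad - bc
det = (7)(-3) - (5)(2) = -21 - 10 = -31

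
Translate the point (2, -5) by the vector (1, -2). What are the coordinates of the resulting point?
(3, -7)

Translation by (1, -2):
x' = 2 + 1 = 3
y' = -5 + -2 = -7
Homogeneous matrix: [[1, 0, 1], [0, 1, -2], [0, 0, 1]]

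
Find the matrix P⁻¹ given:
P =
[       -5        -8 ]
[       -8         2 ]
det(P) = -74
P⁻¹ =
[    -1/37     -4/37 ]
[    -4/37      5/74 ]

For a 2×2 matrix P = [[a, b], [c, d]] with det(P) ≠ 0, P⁻¹ = (1/det(P)) * [[d, -b], [-c, a]].
det(P) = (-5)*(2) - (-8)*(-8) = -10 - 64 = -74.
P⁻¹ = (1/-74) * [[2, 8], [8, -5]].
Dividing each entry by -74 and reducing:
P⁻¹ =
[    -1/37     -4/37 ]
[    -4/37      5/74 ]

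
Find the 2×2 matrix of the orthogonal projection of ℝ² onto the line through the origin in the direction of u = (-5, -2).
[[25/29, 10/29], [10/29, 4/29]]

The orthogonal projection onto the line spanned by a nonzero vector u = (a, b) has matrix P = (u uᵀ) / (uᵀ u) = (1/(a² + b²)) · [[a², ab], [ab, b²]].
Here u = (-5, -2), so a² + b² = 25 + 4 = 29.
P = (1/29) · [[25, 10], [10, 4]] = [[25/29, 10/29], [10/29, 4/29]].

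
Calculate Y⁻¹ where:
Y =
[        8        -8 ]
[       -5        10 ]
det(Y) = 40
Y⁻¹ =
[      1/4       1/5 ]
[      1/8       1/5 ]

For a 2×2 matrix Y = [[a, b], [c, d]] with det(Y) ≠ 0, Y⁻¹ = (1/det(Y)) * [[d, -b], [-c, a]].
det(Y) = (8)*(10) - (-8)*(-5) = 80 - 40 = 40.
Y⁻¹ = (1/40) * [[10, 8], [5, 8]].
Dividing each entry by 40 and reducing:
Y⁻¹ =
[      1/4       1/5 ]
[      1/8       1/5 ]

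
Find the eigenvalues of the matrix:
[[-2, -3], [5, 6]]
λ = 1 and λ = 3

Characteristic equation: det(A - λI) = 0
λ² - (trace)λ + (det) = 0
λ² - (4)λ + (3) = 0
λ² - 4λ + 3 = 0
Solving: λ = 1, 3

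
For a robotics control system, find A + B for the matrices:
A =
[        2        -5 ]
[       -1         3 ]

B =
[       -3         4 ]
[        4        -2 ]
A + B =
[       -1        -1 ]
[        3         1 ]

Matrix addition is elementwise: (A+B)[i][j] = A[i][j] + B[i][j].
  (A+B)[0][0] = (2) + (-3) = -1
  (A+B)[0][1] = (-5) + (4) = -1
  (A+B)[1][0] = (-1) + (4) = 3
  (A+B)[1][1] = (3) + (-2) = 1
A + B =
[       -1        -1 ]
[        3         1 ]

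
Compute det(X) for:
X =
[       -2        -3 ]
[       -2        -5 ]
det(X) = 4

For a 2×2 matrix [[a, b], [c, d]], det = a*d - b*c.
det(X) = (-2)*(-5) - (-3)*(-2) = 10 - 6 = 4.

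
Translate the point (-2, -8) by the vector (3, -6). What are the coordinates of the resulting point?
(1, -14)

Translation by (3, -6):
x' = -2 + 3 = 1
y' = -8 + -6 = -14
Homogeneous matrix: [[1, 0, 3], [0, 1, -6], [0, 0, 1]]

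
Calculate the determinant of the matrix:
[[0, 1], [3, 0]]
-3

For a 2×2 matrix [[a, b], [c, d]], det = ad - bc
det = (0)(0) - (1)(3) = 0 - 3 = -3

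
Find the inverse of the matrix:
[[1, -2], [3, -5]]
[[-5, 2], [-3, 1]]

For [[a,b],[c,d]], inverse = (1/det)·[[d,-b],[-c,a]]
det = 1·-5 - -2·3 = 1
Inverse = (1/1)·[[-5, 2], [-3, 1]]
        = [[-5, 2], [-3, 1]]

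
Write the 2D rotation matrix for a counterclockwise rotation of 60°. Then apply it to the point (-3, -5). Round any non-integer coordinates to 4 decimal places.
R = [[1/2, -√3/2], [√3/2, 1/2]]; R·(-3, -5) = (2.8301, -5.0981)

Rotation matrix formula: R(θ) = [[cos θ, -sin θ], [sin θ, cos θ]]
For θ = 60°:
cos(60°) = 1/2
sin(60°) = √3/2
R = [[1/2, -√3/2], [√3/2, 1/2]]
Apply to (-3, -5): [1/2·-3 + (-√3/2)·-5, √3/2·-3 + 1/2·-5] = (2.8301, -5.0981)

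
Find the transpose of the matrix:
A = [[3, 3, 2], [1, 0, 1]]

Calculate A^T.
[[3, 1], [3, 0], [2, 1]]

The transpose sends entry (i,j) to (j,i); rows become columns.
Row 0 of A: [3, 3, 2] -> column 0 of A^T.
Row 1 of A: [1, 0, 1] -> column 1 of A^T.
A^T = [[3, 1], [3, 0], [2, 1]]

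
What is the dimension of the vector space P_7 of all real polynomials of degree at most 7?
Dimension = 8

A polynomial of degree at most 7 can be written as a₀ + a₁x + a₂x² + … + a_7x^7, with 8 free coefficients a₀, …, a_7.
The set {1, x, x², …, x^7} is a basis: it spans P_7 (every such polynomial is a linear combination of these) and is linearly independent (a polynomial is zero iff all its coefficients are zero).
Therefore dim(P_7) = 7 + 1 = 8.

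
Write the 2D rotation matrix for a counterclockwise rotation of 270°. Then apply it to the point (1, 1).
R = [[0, 1], [-1, 0]]; R·(1, 1) = (1, -1)

Rotation matrix formula: R(θ) = [[cos θ, -sin θ], [sin θ, cos θ]]
For θ = 270°:
cos(270°) = 0
sin(270°) = -1
R = [[0, 1], [-1, 0]]
Apply to (1, 1): [0·1 + (1)·1, -1·1 + 0·1] = (1, -1)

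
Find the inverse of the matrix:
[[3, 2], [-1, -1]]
[[1, 2], [-1, -3]]

For [[a,b],[c,d]], inverse = (1/det)·[[d,-b],[-c,a]]
det = 3·-1 - 2·-1 = -1
Inverse = (1/-1)·[[-1, -2], [1, 3]]
        = [[1, 2], [-1, -3]]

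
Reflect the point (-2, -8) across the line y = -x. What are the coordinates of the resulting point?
(8, 2)

Reflection across line y = -x: (-2, -8) → (8, 2)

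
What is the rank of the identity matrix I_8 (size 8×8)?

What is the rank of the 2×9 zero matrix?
rank(I_8) = 8, rank(0) = 0

The identity I_8 has 8 columns that are the standard basis vectors e_1, …, e_8. These are linearly independent, so all 8 columns are pivots and rank(I_8) = 8.
The 2×9 zero matrix has every entry zero, so every row is the zero row and there are no pivots; rank(0) = 0.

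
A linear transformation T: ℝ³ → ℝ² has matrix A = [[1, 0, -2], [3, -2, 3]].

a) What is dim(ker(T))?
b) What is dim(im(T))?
dim(ker) = 1, dim(im) = 2

The two rows are not scalar multiples of one another (no single k satisfies row 2 = k × row 1), so they are linearly independent.
Thus rank(A) = 2.
dim(im(T)) = rank(A) = 2.
By the rank-nullity theorem applied to T: ℝ³ → ℝ², rank(A) + nullity(A) = 3 (the domain dimension), so dim(ker(T)) = 3 - 2 = 1.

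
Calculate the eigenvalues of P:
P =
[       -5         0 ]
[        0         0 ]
λ = -5, 0

Solve det(P - λI) = 0. For a 2×2 matrix the characteristic equation is λ² - (trace)λ + det = 0.
trace(P) = a + d = -5 + 0 = -5.
det(P) = a*d - b*c = (-5)*(0) - (0)*(0) = 0 - 0 = 0.
Characteristic equation: λ² - (-5)λ + (0) = 0.
Discriminant = (-5)² - 4*(0) = 25 - 0 = 25.
λ = (-5 ± √25) / 2 = (-5 ± 5) / 2 = -5, 0.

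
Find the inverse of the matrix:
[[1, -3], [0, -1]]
[[1, -3], [0, -1]]

For [[a,b],[c,d]], inverse = (1/det)·[[d,-b],[-c,a]]
det = 1·-1 - -3·0 = -1
Inverse = (1/-1)·[[-1, 3], [0, 1]]
        = [[1, -3], [0, -1]]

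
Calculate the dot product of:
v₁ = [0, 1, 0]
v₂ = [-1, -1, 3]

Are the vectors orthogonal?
-1, No

The dot product is the sum of products of corresponding components.
v₁·v₂ = (0)*(-1) + (1)*(-1) + (0)*(3) = 0 - 1 + 0 = -1.
Two vectors are orthogonal iff their dot product is 0; here the dot product is -1, so the vectors are not orthogonal.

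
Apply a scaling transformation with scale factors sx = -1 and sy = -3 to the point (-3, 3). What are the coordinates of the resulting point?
(3, -9)

Scaling matrix:
[[-1, 0], [0, -3]]
Result: (-3 × -1, 3 × -3) = (3, -9)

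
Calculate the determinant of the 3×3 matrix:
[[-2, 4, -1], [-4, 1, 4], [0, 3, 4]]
92

Expansion along first row:
det = -2·det([[1,4],[3,4]]) - 4·det([[-4,4],[0,4]]) + -1·det([[-4,1],[0,3]])
    = -2·(1·4 - 4·3) - 4·(-4·4 - 4·0) + -1·(-4·3 - 1·0)
    = -2·-8 - 4·-16 + -1·-12
    = 16 + 64 + 12 = 92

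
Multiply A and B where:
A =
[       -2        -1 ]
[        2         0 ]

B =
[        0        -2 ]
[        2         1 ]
AB =
[       -2         3 ]
[        0        -4 ]

Matrix multiplication: (AB)[i][j] = sum over k of A[i][k] * B[k][j].
  (AB)[0][0] = (-2)*(0) + (-1)*(2) = -2
  (AB)[0][1] = (-2)*(-2) + (-1)*(1) = 3
  (AB)[1][0] = (2)*(0) + (0)*(2) = 0
  (AB)[1][1] = (2)*(-2) + (0)*(1) = -4
AB =
[       -2         3 ]
[        0        -4 ]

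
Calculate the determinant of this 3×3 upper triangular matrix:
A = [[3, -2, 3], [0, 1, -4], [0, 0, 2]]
6

The determinant of a triangular matrix is the product of its diagonal entries (the off-diagonal entries above the diagonal do not affect it).
det(A) = (3) * (1) * (2) = 6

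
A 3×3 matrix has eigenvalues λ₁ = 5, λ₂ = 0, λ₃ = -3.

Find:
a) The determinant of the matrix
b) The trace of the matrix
det = 0, trace = 2

Two standard eigenvalue identities:
- det(A) equals the product of the eigenvalues (counted with multiplicity).
- trace(A) equals the sum of the eigenvalues.
det(A) = (5)*(0)*(-3) = 0.
trace(A) = 5 + 0 - 3 = 2.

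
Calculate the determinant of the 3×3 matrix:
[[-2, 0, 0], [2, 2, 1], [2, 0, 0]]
0

Expansion along first row:
det = -2·det([[2,1],[0,0]]) - 0·det([[2,1],[2,0]]) + 0·det([[2,2],[2,0]])
    = -2·(2·0 - 1·0) - 0·(2·0 - 1·2) + 0·(2·0 - 2·2)
    = -2·0 - 0·-2 + 0·-4
    = 0 + 0 + 0 = 0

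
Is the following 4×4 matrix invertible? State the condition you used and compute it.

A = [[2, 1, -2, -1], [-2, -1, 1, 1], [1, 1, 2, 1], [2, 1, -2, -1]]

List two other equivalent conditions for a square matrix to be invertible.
No, not invertible; det(A) = 0 (two rows are equal, so the rows are linearly dependent). Equivalent conditions (failing for this A): rank(A) < 4; Ax = 0 has non-trivial solutions; 0 is an eigenvalue; the columns are linearly dependent.

To check invertibility, compute det(A).
In this matrix, row 0 and the last row are identical, so one row is a scalar multiple of another and the rows are linearly dependent.
A matrix with linearly dependent rows has det = 0 and is not invertible.
Equivalent failed conditions:
- rank(A) < 4.
- Ax = 0 has non-trivial solutions.
- 0 is an eigenvalue.
- The columns are linearly dependent.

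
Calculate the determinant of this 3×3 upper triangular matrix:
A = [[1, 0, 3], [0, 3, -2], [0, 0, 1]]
3

The determinant of a triangular matrix is the product of its diagonal entries (the off-diagonal entries above the diagonal do not affect it).
det(A) = (1) * (3) * (1) = 3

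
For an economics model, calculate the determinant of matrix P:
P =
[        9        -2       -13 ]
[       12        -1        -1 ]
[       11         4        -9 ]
det(P) = -844

Expand along row 0 (cofactor expansion): det(P) = a*(e*i - f*h) - b*(d*i - f*g) + c*(d*h - e*g), where the 3×3 is [[a, b, c], [d, e, f], [g, h, i]].
Minor M_00 = (-1)*(-9) - (-1)*(4) = 9 + 4 = 13.
Minor M_01 = (12)*(-9) - (-1)*(11) = -108 + 11 = -97.
Minor M_02 = (12)*(4) - (-1)*(11) = 48 + 11 = 59.
det(P) = (9)*(13) - (-2)*(-97) + (-13)*(59) = 117 - 194 - 767 = -844.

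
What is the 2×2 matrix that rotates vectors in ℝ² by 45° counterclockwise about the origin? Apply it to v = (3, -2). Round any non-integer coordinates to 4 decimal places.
R = [[√2/2, -√2/2], [√2/2, √2/2]]; R·v = (3.5355, 0.7071)

A counterclockwise rotation by angle θ in ℝ² has matrix R(θ) = [[cos θ, -sin θ], [sin θ, cos θ]].
For θ = 45°: cos θ = √2/2, sin θ = √2/2.
R(45°) = [[√2/2, -√2/2], [√2/2, √2/2]].
R·v = [√2/2·3 + (-√2/2)·-2, √2/2·3 + √2/2·-2] = (3.5355, 0.7071).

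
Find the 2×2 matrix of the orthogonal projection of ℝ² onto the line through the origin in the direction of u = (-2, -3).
[[4/13, 6/13], [6/13, 9/13]]

The orthogonal projection onto the line spanned by a nonzero vector u = (a, b) has matrix P = (u uᵀ) / (uᵀ u) = (1/(a² + b²)) · [[a², ab], [ab, b²]].
Here u = (-2, -3), so a² + b² = 4 + 9 = 13.
P = (1/13) · [[4, 6], [6, 9]] = [[4/13, 6/13], [6/13, 9/13]].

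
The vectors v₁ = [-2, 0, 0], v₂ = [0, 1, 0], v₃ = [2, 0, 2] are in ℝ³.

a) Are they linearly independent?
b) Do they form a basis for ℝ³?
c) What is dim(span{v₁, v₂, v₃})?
Yes independent, yes basis, dim = 3

Stack v₁, v₂, v₃ as rows of a 3×3 matrix.
[[-2, 0, 0]; [0, 1, 0]; [2, 0, 2]] is already lower triangular with nonzero diagonal entries (-2, 1, 2), so its determinant is the product of the diagonal entries, det = (-2)·(1)·(2) = -4 ≠ 0, and the rows are linearly independent.
Three linearly independent vectors in ℝ³ form a basis for ℝ³, so dim(span{v₁,v₂,v₃}) = 3.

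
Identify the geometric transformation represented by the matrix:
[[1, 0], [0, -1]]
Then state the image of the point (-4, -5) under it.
reflection across the x-axis; image of (-4, -5) is (-4, 5)

This is a symmetric orthogonal matrix with determinant -1, which characterizes a reflection in ℝ².
The matrix [[1, 0], [0, -1]] represents: reflection across the x-axis.
Applying it to (-4, -5): [1·-4 + 0·-5, 0·-4 + -1·-5] = (-4, 5).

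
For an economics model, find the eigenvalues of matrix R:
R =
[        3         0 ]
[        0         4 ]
λ = 3, 4

Solve det(R - λI) = 0. For a 2×2 matrix the characteristic equation is λ² - (trace)λ + det = 0.
trace(R) = a + d = 3 + 4 = 7.
det(R) = a*d - b*c = (3)*(4) - (0)*(0) = 12 - 0 = 12.
Characteristic equation: λ² - (7)λ + (12) = 0.
Discriminant = (7)² - 4*(12) = 49 - 48 = 1.
λ = (7 ± √1) / 2 = (7 ± 1) / 2 = 3, 4.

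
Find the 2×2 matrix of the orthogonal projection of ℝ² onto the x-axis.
[[1, 0], [0, 0]]

The orthogonal projection onto the line spanned by a nonzero vector u = (a, b) has matrix P = (u uᵀ) / (uᵀ u) = (1/(a² + b²)) · [[a², ab], [ab, b²]].
Here u = (1, 0), so a² + b² = 1 + 0 = 1.
P = (1/1) · [[1, 0], [0, 0]] = [[1, 0], [0, 0]].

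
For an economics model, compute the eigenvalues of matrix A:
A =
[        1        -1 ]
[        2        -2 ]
λ = -1, 0

Solve det(A - λI) = 0. For a 2×2 matrix the characteristic equation is λ² - (trace)λ + det = 0.
trace(A) = a + d = 1 - 2 = -1.
det(A) = a*d - b*c = (1)*(-2) - (-1)*(2) = -2 + 2 = 0.
Characteristic equation: λ² - (-1)λ + (0) = 0.
Discriminant = (-1)² - 4*(0) = 1 - 0 = 1.
λ = (-1 ± √1) / 2 = (-1 ± 1) / 2 = -1, 0.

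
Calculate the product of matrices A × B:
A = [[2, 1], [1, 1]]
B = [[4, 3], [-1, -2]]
[[7, 4], [3, 1]]

Matrix multiplication:
C[0][0] = 2×4 + 1×-1 = 7
C[0][1] = 2×3 + 1×-2 = 4
C[1][0] = 1×4 + 1×-1 = 3
C[1][1] = 1×3 + 1×-2 = 1
Result: [[7, 4], [3, 1]]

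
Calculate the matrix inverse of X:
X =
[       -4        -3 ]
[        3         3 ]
det(X) = -3
X⁻¹ =
[       -1        -1 ]
[        1       4/3 ]

For a 2×2 matrix X = [[a, b], [c, d]] with det(X) ≠ 0, X⁻¹ = (1/det(X)) * [[d, -b], [-c, a]].
det(X) = (-4)*(3) - (-3)*(3) = -12 + 9 = -3.
X⁻¹ = (1/-3) * [[3, 3], [-3, -4]].
Dividing each entry by -3 and reducing:
X⁻¹ =
[       -1        -1 ]
[        1       4/3 ]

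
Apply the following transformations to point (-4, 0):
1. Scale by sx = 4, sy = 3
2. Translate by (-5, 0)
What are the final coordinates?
(-21, 0)

Step 1: Scale (-4, 0) by (sx, sy) = (4, 3) → (-16, 0)
Step 2: Translate by (-5, 0) → (-21, 0)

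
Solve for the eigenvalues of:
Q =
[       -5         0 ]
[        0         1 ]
λ = -5, 1

Solve det(Q - λI) = 0. For a 2×2 matrix the characteristic equation is λ² - (trace)λ + det = 0.
trace(Q) = a + d = -5 + 1 = -4.
det(Q) = a*d - b*c = (-5)*(1) - (0)*(0) = -5 - 0 = -5.
Characteristic equation: λ² - (-4)λ + (-5) = 0.
Discriminant = (-4)² - 4*(-5) = 16 + 20 = 36.
λ = (-4 ± √36) / 2 = (-4 ± 6) / 2 = -5, 1.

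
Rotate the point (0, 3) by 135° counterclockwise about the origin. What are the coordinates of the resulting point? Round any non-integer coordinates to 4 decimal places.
(-2.1213, -2.1213)

Rotation matrix R(θ) = [[cos θ, -sin θ], [sin θ, cos θ]]; for θ = 135°:
R = [[-√2/2, -√2/2], [√2/2, -√2/2]]
Result: R × [0, 3]ᵀ = [-√2/2·0 + (-√2/2)·3, √2/2·0 + (-√2/2)·3]ᵀ = (-2.1213, -2.1213)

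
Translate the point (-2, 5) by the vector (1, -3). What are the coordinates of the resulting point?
(-1, 2)

Translation by (1, -3):
x' = -2 + 1 = -1
y' = 5 + -3 = 2
Homogeneous matrix: [[1, 0, 1], [0, 1, -3], [0, 0, 1]]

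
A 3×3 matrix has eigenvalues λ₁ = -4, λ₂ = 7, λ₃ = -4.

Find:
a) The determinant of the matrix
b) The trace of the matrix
det = 112, trace = -1

Two standard eigenvalue identities:
- det(A) equals the product of the eigenvalues (counted with multiplicity).
- trace(A) equals the sum of the eigenvalues.
det(A) = (-4)*(7)*(-4) = 112.
trace(A) = -4 + 7 - 4 = -1.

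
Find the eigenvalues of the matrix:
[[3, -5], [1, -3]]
λ = -2 and λ = 2

Characteristic equation: det(A - λI) = 0
λ² - (trace)λ + (det) = 0
λ² - (0)λ + (-4) = 0
λ² - 0λ - 4 = 0
Solving: λ = -2, 2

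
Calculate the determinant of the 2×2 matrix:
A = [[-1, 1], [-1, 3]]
-2

For A = [[a, b], [c, d]], det(A) = a*d - b*c.
det(A) = (-1)*(3) - (1)*(-1) = -3 - -1 = -2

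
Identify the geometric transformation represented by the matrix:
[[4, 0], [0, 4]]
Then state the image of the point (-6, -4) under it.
uniform scaling by factor 4; image of (-6, -4) is (-24, -16)

This is a diagonal matrix with equal entries 4, so it scales both axes by the same factor 4.
The matrix [[4, 0], [0, 4]] represents: uniform scaling by factor 4.
Applying it to (-6, -4): [4·-6 + 0·-4, 0·-6 + 4·-4] = (-24, -16).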